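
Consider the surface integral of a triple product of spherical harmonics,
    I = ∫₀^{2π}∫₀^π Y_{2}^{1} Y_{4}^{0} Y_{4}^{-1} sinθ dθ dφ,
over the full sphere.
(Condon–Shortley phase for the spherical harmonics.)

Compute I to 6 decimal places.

-0.044869

Checks pass: Σm=0; 10 even; l₃=4∈[2,6].
(2·2+1)(2·4+1)(2·4+1) = 405
Δ: 2! 2! 6! / 11! → 1/13860
sum: t=0:+1/192 t=1:−1/36 t=2:+1/192 = -5/288
3j²(2 4 4; 0 0 0) = Δ·Π!·Σ² = 20/693  (sign -1)
sum: t=0:+1/96 t=1:−1/72 = -1/288
3j²(2 4 4; 1 0 -1) = Δ·Π!·Σ² = 1/462  (sign +1)
combine: 4πI² = 405·20/693·1/462 = 150/5929
take √, sign -1: I = -0.04486937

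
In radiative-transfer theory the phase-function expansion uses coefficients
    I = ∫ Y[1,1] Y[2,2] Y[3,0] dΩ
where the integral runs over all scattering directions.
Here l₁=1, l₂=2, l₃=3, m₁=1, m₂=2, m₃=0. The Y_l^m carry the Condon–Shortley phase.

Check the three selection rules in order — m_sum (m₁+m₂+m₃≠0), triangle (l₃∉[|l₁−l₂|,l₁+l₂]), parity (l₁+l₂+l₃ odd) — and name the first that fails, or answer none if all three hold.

m_sum

m₁+m₂+m₃ = 1 + 2 + 0 = 3  ✗
triangle: |1−2|=1 ≤ l₃=3 ≤ 1+2=3
parity: l₁+l₂+l₃ = 6 is even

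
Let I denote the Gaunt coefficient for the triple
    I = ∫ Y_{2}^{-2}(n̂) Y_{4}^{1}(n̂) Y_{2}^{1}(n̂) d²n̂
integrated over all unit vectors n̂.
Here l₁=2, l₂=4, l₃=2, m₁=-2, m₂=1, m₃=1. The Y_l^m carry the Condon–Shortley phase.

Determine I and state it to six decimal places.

-0.090112

Checks pass: Σm=0; 8 even; l₃=2∈[2,6].
(2·2+1)(2·4+1)(2·2+1) = 225
Δ: 4! 0! 4! / 9! → 1/630
sum: t=2:+1/16 = 1/16
3j²(2 4 2; 0 0 0) = Δ·Π!·Σ² = 2/35  (sign +1)
sum: t=4:+1/144 = 1/144
3j²(2 4 2; -2 1 1) = Δ·Π!·Σ² = 1/126  (sign -1)
combine: 4πI² = 225·2/35·1/126 = 5/49
take √, sign -1: I = -0.09011188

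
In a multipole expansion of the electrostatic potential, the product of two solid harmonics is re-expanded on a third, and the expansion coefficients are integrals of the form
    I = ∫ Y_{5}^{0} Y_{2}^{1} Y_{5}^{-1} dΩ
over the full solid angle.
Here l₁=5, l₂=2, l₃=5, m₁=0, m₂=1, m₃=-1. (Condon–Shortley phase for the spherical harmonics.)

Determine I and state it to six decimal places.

Rules hold: Σm=0, L=12 even, 3≤5≤7.
N = 11·5·11 = 605
Δ = 2!·8!·2!/13! = 1/38610
Racah Σ t=0..2: t=0:+1/2880 t=1:−1/576 t=2:+1/2880 = -1/960
⇒ 3j(5 2 5; 0 0 0)² = 10/429, sgn +1
Racah Σ t=1..2: t=1:−1/1152 t=2:+1/1440 = -1/5760
⇒ 3j(5 2 5; 0 1 -1)² = 1/858, sgn -1
4πI² = N·(3j₀)²·(3jₘ)² = 25/1521
I = -1·√(0.0164366/4π) = -0.03616600

-0.036166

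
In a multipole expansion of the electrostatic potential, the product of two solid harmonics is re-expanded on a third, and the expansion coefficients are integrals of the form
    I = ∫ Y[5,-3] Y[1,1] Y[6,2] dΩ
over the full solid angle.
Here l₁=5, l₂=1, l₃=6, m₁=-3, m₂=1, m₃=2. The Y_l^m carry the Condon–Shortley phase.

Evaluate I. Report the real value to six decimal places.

Rules hold: Σm=0, L=12 even, 4≤6≤6.
N = 11·3·13 = 429
Δ = 0!·10!·2!/13! = 1/858
Racah Σ t=0..0: t=0:+1/14400 = 1/14400
⇒ 3j(5 1 6; 0 0 0)² = 6/143, sgn +1
Racah Σ t=0..0: t=0:+1/161280 = 1/161280
⇒ 3j(5 1 6; -3 1 2)² = 1/143, sgn +1
4πI² = N·(3j₀)²·(3jₘ)² = 18/143
I = +1·√(0.125874/4π) = 0.10008369

0.100084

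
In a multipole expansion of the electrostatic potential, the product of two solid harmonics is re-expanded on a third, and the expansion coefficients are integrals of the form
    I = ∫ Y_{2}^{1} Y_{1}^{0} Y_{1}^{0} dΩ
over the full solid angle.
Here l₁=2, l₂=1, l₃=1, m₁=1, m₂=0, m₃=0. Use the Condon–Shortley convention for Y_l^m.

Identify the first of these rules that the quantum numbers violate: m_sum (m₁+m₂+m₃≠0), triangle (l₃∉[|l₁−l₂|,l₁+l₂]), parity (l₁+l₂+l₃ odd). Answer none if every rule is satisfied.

azimuthal sum: 1 + 0 + 0 = 1  ✗
1 ≤ 1 ≤ 3 (triangle on l)
L = 2 + 1 + 1 = 4 (even)

m_sum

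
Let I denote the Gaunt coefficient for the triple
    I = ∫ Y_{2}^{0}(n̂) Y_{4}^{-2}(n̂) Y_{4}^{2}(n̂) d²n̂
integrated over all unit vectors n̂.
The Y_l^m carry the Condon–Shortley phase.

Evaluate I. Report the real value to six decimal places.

Rules hold: Σm=0, L=10 even, 2≤4≤6.
N = 5·9·9 = 405
Δ = 2!·2!·6!/11! = 1/13860
Racah Σ t=0..2: t=0:+1/192 t=1:−1/36 t=2:+1/192 = -5/288
⇒ 3j(2 4 4; 0 0 0)² = 20/693, sgn -1
Racah Σ t=0..2: t=0:+1/192 t=1:−1/120 t=2:+1/2880 = -1/360
⇒ 3j(2 4 4; 0 -2 2)² = 16/3465, sgn -1
4πI² = N·(3j₀)²·(3jₘ)² = 320/5929
I = +1·√(0.053972/4π) = 0.06553591

0.065536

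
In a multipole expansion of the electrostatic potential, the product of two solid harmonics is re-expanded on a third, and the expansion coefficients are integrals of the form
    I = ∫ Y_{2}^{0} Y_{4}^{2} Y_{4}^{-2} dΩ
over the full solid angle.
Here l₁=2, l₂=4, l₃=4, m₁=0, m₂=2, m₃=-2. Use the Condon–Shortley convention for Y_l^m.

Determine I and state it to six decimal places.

m-sum 0 ✓  L=10 even ✓  2≤4≤6 ✓
Π(2lᵢ+1) = 5×9×9 = 405
triangle coeff Δ(2,4,4) = 1/13860
Σ_t [0,2]: t=0:+1/192 t=1:−1/36 t=2:+1/192 = -5/288
(3j)²=20/693 [(2 4 4; 0 0 0)], sign=-1
Σ_t [0,2]: t=0:+1/2880 t=1:−1/120 t=2:+1/192 = -1/360
(3j)²=16/3465 [(2 4 4; 0 2 -2)], sign=-1
⇒ 4πI² = 320/5929
I = (+1)√(320/5929/(4π)) = 0.06553591

0.065536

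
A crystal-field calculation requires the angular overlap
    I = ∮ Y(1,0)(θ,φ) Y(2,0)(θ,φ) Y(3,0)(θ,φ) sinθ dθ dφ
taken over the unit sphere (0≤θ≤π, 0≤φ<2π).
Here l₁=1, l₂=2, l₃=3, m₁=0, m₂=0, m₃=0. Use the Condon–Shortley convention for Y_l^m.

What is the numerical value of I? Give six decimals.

Rules hold: Σm=0, L=6 even, 1≤3≤3.
N = 3·5·7 = 105
Δ = 0!·2!·4!/7! = 1/105
Racah Σ t=0..0: t=0:+1/4 = 1/4
⇒ 3j(1 2 3; 0 0 0)² = 3/35, sgn -1
(m-triple is (0,0,0) — same symbol as above.)
4πI² = N·(3j₀)²·(3jₘ)² = 27/35
I = +1·√(0.771429/4π) = 0.24776670

0.247767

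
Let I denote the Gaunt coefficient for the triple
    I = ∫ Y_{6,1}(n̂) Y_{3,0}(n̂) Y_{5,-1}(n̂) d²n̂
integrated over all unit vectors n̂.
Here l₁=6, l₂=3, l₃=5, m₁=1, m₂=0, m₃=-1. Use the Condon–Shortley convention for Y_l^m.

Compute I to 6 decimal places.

-0.123080

Rules hold: Σm=0, L=14 even, 3≤5≤9.
N = 13·7·11 = 1001
Δ = 4!·8!·2!/15! = 1/675675
Racah Σ t=1..3: t=1:−1/8640 t=2:+1/2304 t=3:−1/8640 = 7/34560
⇒ 3j(6 3 5; 0 0 0)² = 7/429, sgn -1
Racah Σ t=1..3: t=1:−1/6912 t=2:+1/2880 t=3:−1/17280 = 1/6912
⇒ 3j(6 3 5; 1 0 -1)² = 5/429, sgn +1
4πI² = N·(3j₀)²·(3jₘ)² = 245/1287
I = -1·√(0.190365/4π) = -0.12308038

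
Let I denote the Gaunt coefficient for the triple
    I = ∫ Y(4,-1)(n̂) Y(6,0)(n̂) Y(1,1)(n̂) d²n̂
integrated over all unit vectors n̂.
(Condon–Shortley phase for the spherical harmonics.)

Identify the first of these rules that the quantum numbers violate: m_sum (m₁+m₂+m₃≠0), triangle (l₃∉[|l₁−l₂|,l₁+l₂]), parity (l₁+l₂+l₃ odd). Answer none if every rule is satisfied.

triangle

m₁+m₂+m₃ = -1 + 0 + 1 = 0  ✓
triangle: |4−6|=2 ≤ l₃=1 ≤ 4+6=10  ✗
parity: l₁+l₂+l₃ = 11 is odd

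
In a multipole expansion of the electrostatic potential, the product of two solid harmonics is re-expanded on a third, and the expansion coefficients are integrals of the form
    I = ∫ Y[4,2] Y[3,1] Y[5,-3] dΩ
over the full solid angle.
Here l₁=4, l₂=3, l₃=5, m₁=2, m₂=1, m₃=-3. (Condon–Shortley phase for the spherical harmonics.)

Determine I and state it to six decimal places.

m-sum 0 ✓  L=12 even ✓  1≤5≤7 ✓
Π(2lᵢ+1) = 9×7×11 = 693
triangle coeff Δ(4,3,5) = 1/180180
Σ_t [0,2]: t=0:+1/576 t=1:−1/144 t=2:+1/576 = -1/288
(3j)²=20/1001 [(4 3 5; 0 0 0)], sign=+1
Σ_t [0,2]: t=0:+1/2304 t=1:−1/720 t=2:+1/5760 = -1/1280
(3j)²=27/1430 [(4 3 5; 2 1 -3)], sign=-1
⇒ 4πI² = 486/1859
I = (-1)√(486/1859/(4π)) = -0.14423595

-0.144236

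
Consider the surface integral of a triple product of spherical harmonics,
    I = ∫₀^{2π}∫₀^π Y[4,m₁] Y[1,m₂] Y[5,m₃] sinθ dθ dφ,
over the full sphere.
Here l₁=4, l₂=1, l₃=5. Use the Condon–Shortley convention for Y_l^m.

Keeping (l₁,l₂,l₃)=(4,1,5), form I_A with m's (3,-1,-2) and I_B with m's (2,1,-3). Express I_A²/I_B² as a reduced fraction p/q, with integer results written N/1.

3/28

l's match ⇒ only the (l;m) 3-j factors differ between A and B.
A: triangle coeff Δ(4,1,5) = 1/495; Σ_t [0,0]: t=0:+1/10080 = 1/10080; (3j)²=1/165 [(4 1 5; 3 -1 -2)], sign=-1
B: triangle coeff Δ(4,1,5) = 1/495; Σ_t [0,0]: t=0:+1/2880 = 1/2880; (3j)²=28/495 [(4 1 5; 2 1 -3)], sign=+1
I_A²/I_B² = (1/165)/(28/495) = 3/28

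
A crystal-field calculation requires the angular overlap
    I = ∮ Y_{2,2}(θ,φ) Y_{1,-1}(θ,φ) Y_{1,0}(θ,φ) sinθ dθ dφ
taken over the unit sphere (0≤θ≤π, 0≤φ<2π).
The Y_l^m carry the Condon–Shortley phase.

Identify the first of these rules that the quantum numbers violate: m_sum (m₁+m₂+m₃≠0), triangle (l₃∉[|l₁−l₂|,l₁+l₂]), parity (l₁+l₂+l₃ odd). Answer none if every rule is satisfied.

m₁+m₂+m₃ = 2 − 1 + 0 = 1  ✗
triangle: |2−1|=1 ≤ l₃=1 ≤ 2+1=3
parity: l₁+l₂+l₃ = 4 is even

m_sum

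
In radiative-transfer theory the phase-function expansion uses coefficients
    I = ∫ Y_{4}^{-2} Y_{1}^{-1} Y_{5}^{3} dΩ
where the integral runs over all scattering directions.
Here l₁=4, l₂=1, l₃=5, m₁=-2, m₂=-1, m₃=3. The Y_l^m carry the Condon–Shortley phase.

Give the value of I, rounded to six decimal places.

m-sum 0 ✓  L=10 even ✓  3≤5≤5 ✓
Π(2lᵢ+1) = 9×3×11 = 297
triangle coeff Δ(4,1,5) = 1/495
Σ_t [0,0]: t=0:+1/576 = 1/576
(3j)²=5/99 [(4 1 5; 0 0 0)], sign=-1
Σ_t [0,0]: t=0:+1/2880 = 1/2880
(3j)²=28/495 [(4 1 5; -2 -1 3)], sign=+1
⇒ 4πI² = 28/33
I = (-1)√(28/33/(4π)) = -0.25984664

-0.259847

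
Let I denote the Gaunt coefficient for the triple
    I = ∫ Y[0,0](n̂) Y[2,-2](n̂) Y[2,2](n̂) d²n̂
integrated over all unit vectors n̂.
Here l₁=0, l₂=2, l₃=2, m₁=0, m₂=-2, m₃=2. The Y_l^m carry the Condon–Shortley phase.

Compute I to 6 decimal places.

Rules hold: Σm=0, L=4 even, 2≤2≤2.
N = 1·5·5 = 25
Δ = 0!·0!·4!/5! = 1/5
Racah Σ t=0..0: t=0:+1/4 = 1/4
⇒ 3j(0 2 2; 0 0 0)² = 1/5, sgn +1
Racah Σ t=0..0: t=0:+1/24 = 1/24
⇒ 3j(0 2 2; 0 -2 2)² = 1/5, sgn +1
4πI² = N·(3j₀)²·(3jₘ)² = 1/1
I = +1·√(1/4π) = 0.28209479

0.282095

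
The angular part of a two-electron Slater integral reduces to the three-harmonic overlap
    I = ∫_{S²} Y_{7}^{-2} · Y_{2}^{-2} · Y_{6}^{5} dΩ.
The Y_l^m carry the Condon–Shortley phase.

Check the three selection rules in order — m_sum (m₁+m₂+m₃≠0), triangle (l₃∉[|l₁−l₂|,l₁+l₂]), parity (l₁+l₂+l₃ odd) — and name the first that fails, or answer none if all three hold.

m_sum

Σmᵢ = 1  ✗
l₃∈[|l₁−l₂|,l₁+l₂]=[5,9], have l₃=6
Σlᵢ = 15 ⇒ odd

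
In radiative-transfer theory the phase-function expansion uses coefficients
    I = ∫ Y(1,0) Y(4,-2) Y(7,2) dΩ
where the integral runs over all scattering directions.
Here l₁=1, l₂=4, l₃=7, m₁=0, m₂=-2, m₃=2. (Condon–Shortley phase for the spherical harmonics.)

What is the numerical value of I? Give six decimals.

0.000000

|1−4|≤7≤1+4 violated ⇒ I = 0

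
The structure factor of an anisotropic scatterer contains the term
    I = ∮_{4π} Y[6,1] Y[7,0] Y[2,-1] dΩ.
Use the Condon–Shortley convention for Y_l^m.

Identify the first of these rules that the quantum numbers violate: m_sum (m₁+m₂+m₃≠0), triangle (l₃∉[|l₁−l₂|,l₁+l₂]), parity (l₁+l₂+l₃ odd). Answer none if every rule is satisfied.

m₁+m₂+m₃ = 1 + 0 − 1 = 0  ✓
triangle: |6−7|=1 ≤ l₃=2 ≤ 6+7=13  ✓
parity: l₁+l₂+l₃ = 15 is odd  ✗

parity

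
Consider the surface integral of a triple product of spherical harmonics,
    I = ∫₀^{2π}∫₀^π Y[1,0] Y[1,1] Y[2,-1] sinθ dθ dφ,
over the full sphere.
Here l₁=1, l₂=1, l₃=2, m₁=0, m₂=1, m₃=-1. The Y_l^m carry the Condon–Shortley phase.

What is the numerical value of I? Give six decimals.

-0.218510

Rules hold: Σm=0, L=4 even, 0≤2≤2.
N = 3·3·5 = 45
Δ = 0!·2!·2!/5! = 1/30
Racah Σ t=0..0: t=0:+1/1 = 1/1
⇒ 3j(1 1 2; 0 0 0)² = 2/15, sgn +1
Racah Σ t=0..0: t=0:+1/2 = 1/2
⇒ 3j(1 1 2; 0 1 -1)² = 1/10, sgn -1
4πI² = N·(3j₀)²·(3jₘ)² = 3/5
I = -1·√(0.6/4π) = -0.21850969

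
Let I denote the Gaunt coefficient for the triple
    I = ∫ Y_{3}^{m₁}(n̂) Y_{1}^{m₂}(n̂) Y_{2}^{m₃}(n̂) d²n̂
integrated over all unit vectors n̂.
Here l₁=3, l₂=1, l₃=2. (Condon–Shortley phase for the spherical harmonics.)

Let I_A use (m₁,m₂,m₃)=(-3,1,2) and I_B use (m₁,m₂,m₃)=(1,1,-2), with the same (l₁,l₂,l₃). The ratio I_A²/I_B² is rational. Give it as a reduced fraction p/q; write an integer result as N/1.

Same 3,1,2: normalisation and zero-m 3j drop out of the ratio.
A: Δ: 2! 4! 0! / 7! → 1/105; sum: t=2:+1/48 = 1/48; 3j²(3 1 2; -3 1 2) = Δ·Π!·Σ² = 1/7  (sign +1)
B: Δ: 2! 4! 0! / 7! → 1/105; sum: t=2:+1/48 = 1/48; 3j²(3 1 2; 1 1 -2) = Δ·Π!·Σ² = 1/105  (sign +1)
I_A²/I_B² = (1/7)/(1/105) = 15/1

15/1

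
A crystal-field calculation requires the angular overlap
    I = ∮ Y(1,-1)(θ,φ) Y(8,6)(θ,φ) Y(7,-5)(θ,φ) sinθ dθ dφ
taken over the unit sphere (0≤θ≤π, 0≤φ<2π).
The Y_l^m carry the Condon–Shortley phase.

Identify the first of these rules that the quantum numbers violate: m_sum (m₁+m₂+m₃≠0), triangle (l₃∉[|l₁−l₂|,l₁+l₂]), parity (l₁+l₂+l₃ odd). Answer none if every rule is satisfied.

none

azimuthal sum: -1 + 6 − 5 = 0  ✓
7 ≤ 7 ≤ 9 (triangle on l)  ✓
L = 1 + 8 + 7 = 16 (even)  ✓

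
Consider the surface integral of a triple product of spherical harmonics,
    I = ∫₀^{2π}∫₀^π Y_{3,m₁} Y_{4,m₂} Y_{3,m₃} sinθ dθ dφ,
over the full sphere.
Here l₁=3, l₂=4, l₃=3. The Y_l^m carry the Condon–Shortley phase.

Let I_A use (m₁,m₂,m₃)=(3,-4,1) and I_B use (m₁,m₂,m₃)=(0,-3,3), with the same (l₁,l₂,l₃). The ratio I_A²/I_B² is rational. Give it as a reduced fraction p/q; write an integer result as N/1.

2/3

Same 3,4,3: normalisation and zero-m 3j drop out of the ratio.
A: Δ: 4! 2! 4! / 11! → 1/34650; sum: t=0:+1/1152 = 1/1152; 3j²(3 4 3; 3 -4 1) = Δ·Π!·Σ² = 1/33  (sign +1)
B: Δ: 4! 2! 4! / 11! → 1/34650; sum: t=1:−1/288 = -1/288; 3j²(3 4 3; 0 -3 3) = Δ·Π!·Σ² = 1/22  (sign -1)
I_A²/I_B² = (1/33)/(1/22) = 2/3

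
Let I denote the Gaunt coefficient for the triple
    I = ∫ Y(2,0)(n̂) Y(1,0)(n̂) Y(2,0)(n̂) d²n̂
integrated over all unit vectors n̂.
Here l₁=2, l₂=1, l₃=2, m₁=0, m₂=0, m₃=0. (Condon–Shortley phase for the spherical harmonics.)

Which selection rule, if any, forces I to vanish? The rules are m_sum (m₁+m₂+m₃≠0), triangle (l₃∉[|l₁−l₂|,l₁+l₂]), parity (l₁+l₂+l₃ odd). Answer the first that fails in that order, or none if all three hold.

azimuthal sum: 0 + 0 + 0 = 0  ✓
1 ≤ 2 ≤ 3 (triangle on l)  ✓
L = 2 + 1 + 2 = 5 (odd)  ✗

parity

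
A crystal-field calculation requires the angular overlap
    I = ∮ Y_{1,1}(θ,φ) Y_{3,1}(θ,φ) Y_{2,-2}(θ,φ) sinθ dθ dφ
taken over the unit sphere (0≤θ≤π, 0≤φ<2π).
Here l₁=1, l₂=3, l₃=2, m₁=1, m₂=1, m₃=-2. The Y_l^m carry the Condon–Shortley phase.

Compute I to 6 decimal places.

Checks pass: Σm=0; 6 even; l₃=2∈[2,4].
(2·1+1)(2·3+1)(2·2+1) = 105
Δ: 2! 0! 4! / 7! → 1/105
sum: t=1:−1/4 = -1/4
3j²(1 3 2; 0 0 0) = Δ·Π!·Σ² = 3/35  (sign -1)
sum: t=0:+1/48 = 1/48
3j²(1 3 2; 1 1 -2) = Δ·Π!·Σ² = 1/105  (sign +1)
combine: 4πI² = 105·3/35·1/105 = 3/35
take √, sign -1: I = -0.08258890

-0.082589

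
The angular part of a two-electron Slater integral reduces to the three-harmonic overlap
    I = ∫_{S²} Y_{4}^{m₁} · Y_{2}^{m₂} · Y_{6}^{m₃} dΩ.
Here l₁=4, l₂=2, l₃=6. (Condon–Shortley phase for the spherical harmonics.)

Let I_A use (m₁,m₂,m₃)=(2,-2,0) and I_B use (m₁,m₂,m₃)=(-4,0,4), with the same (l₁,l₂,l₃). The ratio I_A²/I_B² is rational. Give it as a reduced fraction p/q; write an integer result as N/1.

1/3

Shared (l₁,l₂,l₃)=(4,2,6): N and (l;000)² cancel in I_A²/I_B².
A: Δ = 0!·8!·4!/13! = 1/6435; Racah Σ t=0..0: t=0:+1/34560 = 1/34560; ⇒ 3j(4 2 6; 2 -2 0)² = 1/429, sgn +1
B: Δ = 0!·8!·4!/13! = 1/6435; Racah Σ t=0..0: t=0:+1/161280 = 1/161280; ⇒ 3j(4 2 6; -4 0 4)² = 1/143, sgn +1
I_A²/I_B² = (1/429)/(1/143) = 1/3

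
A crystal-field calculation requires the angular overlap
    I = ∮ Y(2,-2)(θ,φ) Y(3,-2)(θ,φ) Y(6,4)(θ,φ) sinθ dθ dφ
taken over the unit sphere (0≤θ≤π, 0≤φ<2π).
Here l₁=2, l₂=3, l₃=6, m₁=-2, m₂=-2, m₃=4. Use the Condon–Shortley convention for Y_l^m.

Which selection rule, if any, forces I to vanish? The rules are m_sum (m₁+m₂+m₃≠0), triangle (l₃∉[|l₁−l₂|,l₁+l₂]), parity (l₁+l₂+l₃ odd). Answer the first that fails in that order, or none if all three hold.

Σmᵢ = 0  ✓
l₃∈[|l₁−l₂|,l₁+l₂]=[1,5], have l₃=6  ✗
Σlᵢ = 11 ⇒ odd

triangle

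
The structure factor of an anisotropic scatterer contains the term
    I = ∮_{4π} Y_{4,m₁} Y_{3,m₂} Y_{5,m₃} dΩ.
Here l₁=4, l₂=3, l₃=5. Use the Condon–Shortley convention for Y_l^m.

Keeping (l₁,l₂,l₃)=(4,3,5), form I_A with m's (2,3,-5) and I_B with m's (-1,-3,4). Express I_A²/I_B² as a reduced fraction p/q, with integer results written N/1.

Same 4,3,5: normalisation and zero-m 3j drop out of the ratio.
A: Δ: 2! 6! 4! / 13! → 1/180180; sum: t=2:+1/34560 = 1/34560; 3j²(4 3 5; 2 3 -5) = Δ·Π!·Σ² = 5/286  (sign +1)
B: Δ: 2! 6! 4! / 13! → 1/180180; sum: t=0:+1/5760 = 1/5760; 3j²(4 3 5; -1 -3 4) = Δ·Π!·Σ² = 9/286  (sign -1)
I_A²/I_B² = (5/286)/(9/286) = 5/9

5/9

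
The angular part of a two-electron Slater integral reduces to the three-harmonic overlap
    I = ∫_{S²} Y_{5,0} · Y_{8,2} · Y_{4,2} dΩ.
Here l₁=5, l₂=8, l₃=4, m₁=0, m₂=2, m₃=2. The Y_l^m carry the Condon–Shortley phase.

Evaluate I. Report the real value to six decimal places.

m-sum = 0 + 2 + 2 = 4 ≠ 0 ⇒ I = 0

0.000000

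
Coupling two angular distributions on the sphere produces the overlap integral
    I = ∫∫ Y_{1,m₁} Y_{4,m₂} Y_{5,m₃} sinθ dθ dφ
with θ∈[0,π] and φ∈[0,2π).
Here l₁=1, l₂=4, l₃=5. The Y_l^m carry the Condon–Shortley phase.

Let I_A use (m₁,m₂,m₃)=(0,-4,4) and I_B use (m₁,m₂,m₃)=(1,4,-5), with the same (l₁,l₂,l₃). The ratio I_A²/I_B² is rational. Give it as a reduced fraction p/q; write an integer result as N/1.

1/5

l's match ⇒ only the (l;m) 3-j factors differ between A and B.
A: triangle coeff Δ(1,4,5) = 1/495; Σ_t [0,0]: t=0:+1/40320 = 1/40320; (3j)²=1/55 [(1 4 5; 0 -4 4)], sign=-1
B: triangle coeff Δ(1,4,5) = 1/495; Σ_t [0,0]: t=0:+1/80640 = 1/80640; (3j)²=1/11 [(1 4 5; 1 4 -5)], sign=+1
I_A²/I_B² = (1/55)/(1/11) = 1/5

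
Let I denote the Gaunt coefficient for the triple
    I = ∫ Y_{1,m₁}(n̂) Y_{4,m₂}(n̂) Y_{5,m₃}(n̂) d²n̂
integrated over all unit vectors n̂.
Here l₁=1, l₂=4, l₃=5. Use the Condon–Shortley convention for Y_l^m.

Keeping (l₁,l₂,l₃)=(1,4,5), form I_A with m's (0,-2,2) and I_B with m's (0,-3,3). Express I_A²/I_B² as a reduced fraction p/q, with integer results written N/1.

21/16

Same 1,4,5: normalisation and zero-m 3j drop out of the ratio.
A: Δ: 0! 2! 8! / 11! → 1/495; sum: t=0:+1/1440 = 1/1440; 3j²(1 4 5; 0 -2 2) = Δ·Π!·Σ² = 7/165  (sign -1)
B: Δ: 0! 2! 8! / 11! → 1/495; sum: t=0:+1/5040 = 1/5040; 3j²(1 4 5; 0 -3 3) = Δ·Π!·Σ² = 16/495  (sign +1)
I_A²/I_B² = (7/165)/(16/495) = 21/16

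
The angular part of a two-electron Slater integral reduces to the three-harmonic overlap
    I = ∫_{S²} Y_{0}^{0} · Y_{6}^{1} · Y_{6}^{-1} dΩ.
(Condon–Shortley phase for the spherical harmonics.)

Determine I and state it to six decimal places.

-0.282095

Checks pass: Σm=0; 12 even; l₃=6∈[6,6].
(2·0+1)(2·6+1)(2·6+1) = 169
Δ: 0! 0! 12! / 13! → 1/13
sum: t=0:+1/518400 = 1/518400
3j²(0 6 6; 0 0 0) = Δ·Π!·Σ² = 1/13  (sign +1)
sum: t=0:+1/604800 = 1/604800
3j²(0 6 6; 0 1 -1) = Δ·Π!·Σ² = 1/13  (sign -1)
combine: 4πI² = 169·1/13·1/13 = 1/1
take √, sign -1: I = -0.28209479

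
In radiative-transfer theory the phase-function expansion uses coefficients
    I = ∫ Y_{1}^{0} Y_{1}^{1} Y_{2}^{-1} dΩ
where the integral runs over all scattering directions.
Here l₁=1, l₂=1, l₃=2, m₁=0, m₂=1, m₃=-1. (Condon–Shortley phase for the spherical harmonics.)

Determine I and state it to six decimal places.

-0.218510

Checks pass: Σm=0; 4 even; l₃=2∈[0,2].
(2·1+1)(2·1+1)(2·2+1) = 45
Δ: 0! 2! 2! / 5! → 1/30
sum: t=0:+1/1 = 1/1
3j²(1 1 2; 0 0 0) = Δ·Π!·Σ² = 2/15  (sign +1)
sum: t=0:+1/2 = 1/2
3j²(1 1 2; 0 1 -1) = Δ·Π!·Σ² = 1/10  (sign -1)
combine: 4πI² = 45·2/15·1/10 = 3/5
take √, sign -1: I = -0.21850969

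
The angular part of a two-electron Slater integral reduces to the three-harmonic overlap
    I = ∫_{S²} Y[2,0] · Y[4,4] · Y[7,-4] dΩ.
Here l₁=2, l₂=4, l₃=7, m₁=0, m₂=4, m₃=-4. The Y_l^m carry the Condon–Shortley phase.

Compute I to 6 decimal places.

triangle: need 2≤l₃≤6, have 7; I=0

0.000000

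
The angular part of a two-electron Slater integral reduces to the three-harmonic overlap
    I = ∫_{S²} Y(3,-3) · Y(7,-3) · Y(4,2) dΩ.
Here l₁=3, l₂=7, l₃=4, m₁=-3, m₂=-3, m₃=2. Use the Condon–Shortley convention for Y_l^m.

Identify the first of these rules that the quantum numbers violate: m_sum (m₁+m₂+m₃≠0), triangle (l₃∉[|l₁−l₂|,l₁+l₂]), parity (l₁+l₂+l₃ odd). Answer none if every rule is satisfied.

Σmᵢ = -4  ✗
l₃∈[|l₁−l₂|,l₁+l₂]=[4,10], have l₃=4
Σlᵢ = 14 ⇒ even

m_sum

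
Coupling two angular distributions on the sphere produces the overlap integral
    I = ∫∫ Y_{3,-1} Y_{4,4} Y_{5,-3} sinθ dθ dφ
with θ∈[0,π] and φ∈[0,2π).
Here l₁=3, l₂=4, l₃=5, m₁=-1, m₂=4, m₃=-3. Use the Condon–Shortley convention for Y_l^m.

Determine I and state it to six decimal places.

Rules hold: Σm=0, L=12 even, 1≤5≤7.
N = 7·9·11 = 693
Δ = 2!·4!·6!/13! = 1/180180
Racah Σ t=0..2: t=0:+1/576 t=1:−1/144 t=2:+1/576 = -1/288
⇒ 3j(3 4 5; 0 0 0)² = 20/1001, sgn +1
Racah Σ t=2..2: t=2:+1/5760 = 1/5760
⇒ 3j(3 4 5; -1 4 -3)² = 56/2145, sgn +1
4πI² = N·(3j₀)²·(3jₘ)² = 672/1859
I = +1·√(0.361485/4π) = 0.16960553

0.169606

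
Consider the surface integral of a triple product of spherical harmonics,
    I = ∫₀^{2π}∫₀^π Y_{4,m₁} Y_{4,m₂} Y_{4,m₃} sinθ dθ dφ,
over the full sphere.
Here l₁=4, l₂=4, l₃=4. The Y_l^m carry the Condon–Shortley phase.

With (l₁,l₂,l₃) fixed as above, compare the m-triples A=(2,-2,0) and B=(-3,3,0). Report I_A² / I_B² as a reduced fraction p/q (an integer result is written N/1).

Shared (l₁,l₂,l₃)=(4,4,4): N and (l;000)² cancel in I_A²/I_B².
A: Δ = 4!·4!·4!/13! = 1/450450; Racah Σ t=0..2: t=0:+1/384 t=1:−1/216 t=2:+1/2304 = -11/6912; ⇒ 3j(4 4 4; 2 -2 0)² = 11/1638, sgn -1
B: Δ = 4!·4!·4!/13! = 1/450450; Racah Σ t=3..4: t=3:−1/3456 t=4:+1/864 = 1/1152; ⇒ 3j(4 4 4; -3 3 0)² = 7/286, sgn +1
I_A²/I_B² = (11/1638)/(7/286) = 121/441

121/441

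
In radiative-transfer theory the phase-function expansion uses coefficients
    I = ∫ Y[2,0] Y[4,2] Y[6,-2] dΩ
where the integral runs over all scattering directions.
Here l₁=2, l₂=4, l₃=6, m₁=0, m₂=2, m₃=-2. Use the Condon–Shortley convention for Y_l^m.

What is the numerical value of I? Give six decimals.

0.206144

Checks pass: Σm=0; 12 even; l₃=6∈[2,6].
(2·2+1)(2·4+1)(2·6+1) = 585
Δ: 0! 4! 8! / 13! → 1/6435
sum: t=0:+1/2304 = 1/2304
3j²(2 4 6; 0 0 0) = Δ·Π!·Σ² = 5/143  (sign +1)
sum: t=0:+1/5760 = 1/5760
3j²(2 4 6; 0 2 -2) = Δ·Π!·Σ² = 56/2145  (sign +1)
combine: 4πI² = 585·5/143·56/2145 = 840/1573
take √, sign +1: I = 0.20614383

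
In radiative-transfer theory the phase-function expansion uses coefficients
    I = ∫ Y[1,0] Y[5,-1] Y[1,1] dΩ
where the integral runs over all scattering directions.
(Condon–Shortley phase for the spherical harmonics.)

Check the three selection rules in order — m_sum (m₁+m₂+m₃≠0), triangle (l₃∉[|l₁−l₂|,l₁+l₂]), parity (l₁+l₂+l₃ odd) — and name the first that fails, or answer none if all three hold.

triangle

azimuthal sum: 0 − 1 + 1 = 0  ✓
4 ≤ 1 ≤ 6 (triangle on l)  ✗
L = 1 + 5 + 1 = 7 (odd)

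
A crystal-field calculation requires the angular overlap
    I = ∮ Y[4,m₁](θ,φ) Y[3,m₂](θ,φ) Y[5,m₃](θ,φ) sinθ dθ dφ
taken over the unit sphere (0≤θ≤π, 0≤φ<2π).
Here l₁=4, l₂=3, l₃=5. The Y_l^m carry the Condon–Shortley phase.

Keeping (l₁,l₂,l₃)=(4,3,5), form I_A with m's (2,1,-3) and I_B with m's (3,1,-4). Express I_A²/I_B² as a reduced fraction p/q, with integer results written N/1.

Same 4,3,5: normalisation and zero-m 3j drop out of the ratio.
A: Δ: 2! 6! 4! / 13! → 1/180180; sum: t=0:+1/2304 t=1:−1/720 t=2:+1/5760 = -1/1280; 3j²(4 3 5; 2 1 -3) = Δ·Π!·Σ² = 27/1430  (sign -1)
B: Δ: 2! 6! 4! / 13! → 1/180180; sum: t=0:+1/5760 t=1:−1/4320 = -1/17280; 3j²(4 3 5; 3 1 -4) = Δ·Π!·Σ² = 7/4290  (sign +1)
I_A²/I_B² = (27/1430)/(7/4290) = 81/7

81/7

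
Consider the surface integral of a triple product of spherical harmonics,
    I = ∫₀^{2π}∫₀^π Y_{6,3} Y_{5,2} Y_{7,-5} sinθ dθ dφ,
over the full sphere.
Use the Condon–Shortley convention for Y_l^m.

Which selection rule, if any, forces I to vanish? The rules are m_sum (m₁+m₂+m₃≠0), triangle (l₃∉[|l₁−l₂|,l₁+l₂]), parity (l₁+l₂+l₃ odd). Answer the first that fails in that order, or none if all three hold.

Σmᵢ = 0  ✓
l₃∈[|l₁−l₂|,l₁+l₂]=[1,11], have l₃=7  ✓
Σlᵢ = 18 ⇒ even  ✓

none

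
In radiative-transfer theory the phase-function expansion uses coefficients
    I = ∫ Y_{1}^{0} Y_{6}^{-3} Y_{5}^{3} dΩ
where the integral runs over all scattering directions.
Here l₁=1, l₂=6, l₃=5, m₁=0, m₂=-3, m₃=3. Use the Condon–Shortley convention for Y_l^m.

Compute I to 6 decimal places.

-0.212310

Checks pass: Σm=0; 12 even; l₃=5∈[5,7].
(2·1+1)(2·6+1)(2·5+1) = 429
Δ: 2! 0! 10! / 13! → 1/858
sum: t=1:−1/14400 = -1/14400
3j²(1 6 5; 0 0 0) = Δ·Π!·Σ² = 6/143  (sign +1)
sum: t=1:−1/80640 = -1/80640
3j²(1 6 5; 0 -3 3) = Δ·Π!·Σ² = 9/286  (sign -1)
combine: 4πI² = 429·6/143·9/286 = 81/143
take √, sign -1: I = -0.21230956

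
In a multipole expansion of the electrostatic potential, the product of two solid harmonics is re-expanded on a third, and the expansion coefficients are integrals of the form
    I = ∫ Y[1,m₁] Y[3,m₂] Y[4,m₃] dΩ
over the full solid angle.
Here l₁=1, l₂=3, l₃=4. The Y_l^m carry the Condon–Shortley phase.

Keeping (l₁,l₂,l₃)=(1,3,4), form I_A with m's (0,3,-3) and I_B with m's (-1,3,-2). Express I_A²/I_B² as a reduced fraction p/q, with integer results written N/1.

7/1

l's match ⇒ only the (l;m) 3-j factors differ between A and B.
A: triangle coeff Δ(1,3,4) = 1/252; Σ_t [0,0]: t=0:+1/720 = 1/720; (3j)²=1/36 [(1 3 4; 0 3 -3)], sign=-1
B: triangle coeff Δ(1,3,4) = 1/252; Σ_t [0,0]: t=0:+1/1440 = 1/1440; (3j)²=1/252 [(1 3 4; -1 3 -2)], sign=+1
I_A²/I_B² = (1/36)/(1/252) = 7/1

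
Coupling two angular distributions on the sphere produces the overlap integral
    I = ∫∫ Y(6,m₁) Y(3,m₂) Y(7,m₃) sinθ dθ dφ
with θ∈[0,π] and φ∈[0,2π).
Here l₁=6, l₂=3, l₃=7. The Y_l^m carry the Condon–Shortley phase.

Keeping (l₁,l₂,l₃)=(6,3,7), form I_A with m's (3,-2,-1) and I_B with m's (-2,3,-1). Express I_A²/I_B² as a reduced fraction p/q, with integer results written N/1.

Same 6,3,7: normalisation and zero-m 3j drop out of the ratio.
A: Δ: 2! 10! 4! / 17! → 1/2042040; sum: t=0:+1/362880 t=1:−1/1935360 = 13/5806080; 3j²(6 3 7; 3 -2 -1) = Δ·Π!·Σ² = 195/10472  (sign +1)
B: Δ: 2! 10! 4! / 17! → 1/2042040; sum: t=2:+1/829440 = 1/829440; 3j²(6 3 7; -2 3 -1) = Δ·Π!·Σ² = 35/2431  (sign +1)
I_A²/I_B² = (195/10472)/(35/2431) = 507/392

507/392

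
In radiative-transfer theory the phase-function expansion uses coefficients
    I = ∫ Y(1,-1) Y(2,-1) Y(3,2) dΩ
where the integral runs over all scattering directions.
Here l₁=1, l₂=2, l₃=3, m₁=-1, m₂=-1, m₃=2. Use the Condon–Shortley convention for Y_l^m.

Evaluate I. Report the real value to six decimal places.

m-sum 0 ✓  L=6 even ✓  1≤3≤3 ✓
Π(2lᵢ+1) = 3×5×7 = 105
triangle coeff Δ(1,2,3) = 1/105
Σ_t [0,0]: t=0:+1/4 = 1/4
(3j)²=3/35 [(1 2 3; 0 0 0)], sign=-1
Σ_t [0,0]: t=0:+1/12 = 1/12
(3j)²=2/21 [(1 2 3; -1 -1 2)], sign=-1
⇒ 4πI² = 6/7
I = (+1)√(6/7/(4π)) = 0.26116903

0.261169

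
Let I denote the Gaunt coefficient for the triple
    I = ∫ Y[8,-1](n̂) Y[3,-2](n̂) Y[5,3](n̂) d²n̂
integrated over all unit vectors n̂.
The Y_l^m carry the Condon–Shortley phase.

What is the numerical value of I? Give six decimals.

m-sum 0 ✓  L=16 even ✓  5≤5≤11 ✓
Π(2lᵢ+1) = 17×7×11 = 1309
triangle coeff Δ(8,3,5) = 1/136136
Σ_t [3,3]: t=3:−1/518400 = -1/518400
(3j)²=56/2431 [(8 3 5; 0 0 0)], sign=+1
Σ_t [1,1]: t=1:−1/9676800 = -1/9676800
(3j)²=27/19448 [(8 3 5; -1 -2 3)], sign=-1
⇒ 4πI² = 1323/31603
I = (-1)√(1323/31603/(4π)) = -0.05771794

-0.057718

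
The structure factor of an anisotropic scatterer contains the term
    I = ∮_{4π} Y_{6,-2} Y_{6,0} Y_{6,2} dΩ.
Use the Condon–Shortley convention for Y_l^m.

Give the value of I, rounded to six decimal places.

m-sum 0 ✓  L=18 even ✓  0≤6≤12 ✓
Π(2lᵢ+1) = 13×13×13 = 2197
triangle coeff Δ(6,6,6) = 1/325909584
Σ_t [0,6]: t=0:+1/373248000 t=1:−1/1728000 t=2:+1/110592 t=3:−1/46656 t=4:+1/110592 t=5:−1/1728000 t=6:+1/373248000 = -7/1555200
(3j)²=400/46189 [(6 6 6; 0 0 0)], sign=-1
Σ_t [2,6]: t=2:+1/1658880 t=3:−1/155520 t=4:+1/110592 t=5:−1/518400 t=6:+1/24883200 = 11/8294400
(3j)²=11/4199 [(6 6 6; -2 0 2)], sign=+1
⇒ 4πI² = 5200/104329
I = (-1)√(5200/104329/(4π)) = -0.06297878

-0.062979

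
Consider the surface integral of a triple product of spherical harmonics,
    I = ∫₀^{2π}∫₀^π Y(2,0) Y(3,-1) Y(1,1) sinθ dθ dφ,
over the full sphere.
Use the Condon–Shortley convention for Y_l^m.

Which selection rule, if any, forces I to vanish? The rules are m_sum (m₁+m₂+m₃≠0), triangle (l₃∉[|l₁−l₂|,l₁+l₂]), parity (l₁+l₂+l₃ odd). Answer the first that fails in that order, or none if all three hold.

none

azimuthal sum: 0 − 1 + 1 = 0  ✓
1 ≤ 1 ≤ 5 (triangle on l)  ✓
L = 2 + 3 + 1 = 6 (even)  ✓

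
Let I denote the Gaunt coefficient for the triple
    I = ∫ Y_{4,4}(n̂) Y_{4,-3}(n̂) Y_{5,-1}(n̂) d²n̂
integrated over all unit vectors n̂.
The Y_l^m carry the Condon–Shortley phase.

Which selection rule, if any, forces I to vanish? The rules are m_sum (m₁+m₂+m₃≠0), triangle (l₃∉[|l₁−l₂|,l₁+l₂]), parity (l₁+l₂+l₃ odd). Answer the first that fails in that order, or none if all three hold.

parity

Σmᵢ = 0  ✓
l₃∈[|l₁−l₂|,l₁+l₂]=[0,8], have l₃=5  ✓
Σlᵢ = 13 ⇒ odd  ✗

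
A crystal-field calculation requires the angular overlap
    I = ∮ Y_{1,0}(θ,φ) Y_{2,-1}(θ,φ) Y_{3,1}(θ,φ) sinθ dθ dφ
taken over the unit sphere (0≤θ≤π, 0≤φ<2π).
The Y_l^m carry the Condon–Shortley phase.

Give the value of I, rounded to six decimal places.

-0.233597

Rules hold: Σm=0, L=6 even, 1≤3≤3.
N = 3·5·7 = 105
Δ = 0!·2!·4!/7! = 1/105
Racah Σ t=0..0: t=0:+1/4 = 1/4
⇒ 3j(1 2 3; 0 0 0)² = 3/35, sgn -1
Racah Σ t=0..0: t=0:+1/6 = 1/6
⇒ 3j(1 2 3; 0 -1 1)² = 8/105, sgn +1
4πI² = N·(3j₀)²·(3jₘ)² = 24/35
I = -1·√(0.685714/4π) = -0.23359668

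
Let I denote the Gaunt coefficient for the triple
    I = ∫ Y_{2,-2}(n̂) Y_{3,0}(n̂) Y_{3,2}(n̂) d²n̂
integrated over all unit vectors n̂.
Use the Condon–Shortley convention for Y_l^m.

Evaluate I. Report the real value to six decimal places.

-0.188063

m-sum 0 ✓  L=8 even ✓  1≤3≤5 ✓
Π(2lᵢ+1) = 5×7×7 = 245
triangle coeff Δ(2,3,3) = 1/3780
Σ_t [0,2]: t=0:+1/24 t=1:−1/4 t=2:+1/24 = -1/6
(3j)²=4/105 [(2 3 3; 0 0 0)], sign=+1
Σ_t [2,2]: t=2:+1/24 = 1/24
(3j)²=1/21 [(2 3 3; -2 0 2)], sign=-1
⇒ 4πI² = 4/9
I = (-1)√(4/9/(4π)) = -0.18806319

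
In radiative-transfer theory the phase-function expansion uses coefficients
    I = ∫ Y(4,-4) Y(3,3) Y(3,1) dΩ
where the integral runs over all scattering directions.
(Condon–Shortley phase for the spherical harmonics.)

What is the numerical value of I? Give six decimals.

-0.166198

Checks pass: Σm=0; 10 even; l₃=3∈[1,7].
(2·4+1)(2·3+1)(2·3+1) = 441
Δ: 4! 4! 2! / 11! → 1/34650
sum: t=1:−1/72 t=2:+1/16 t=3:−1/72 = 5/144
3j²(4 3 3; 0 0 0) = Δ·Π!·Σ² = 2/77  (sign -1)
sum: t=4:+1/1152 = 1/1152
3j²(4 3 3; -4 3 1) = Δ·Π!·Σ² = 1/33  (sign +1)
combine: 4πI² = 441·2/77·1/33 = 42/121
take √, sign -1: I = -0.16619847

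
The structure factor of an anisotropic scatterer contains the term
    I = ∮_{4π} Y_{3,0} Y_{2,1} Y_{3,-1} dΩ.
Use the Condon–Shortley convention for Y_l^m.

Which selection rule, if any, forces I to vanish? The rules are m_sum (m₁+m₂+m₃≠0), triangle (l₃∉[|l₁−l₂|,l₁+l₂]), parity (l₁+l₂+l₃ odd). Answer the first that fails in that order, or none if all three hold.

none

Σmᵢ = 0  ✓
l₃∈[|l₁−l₂|,l₁+l₂]=[1,5], have l₃=3  ✓
Σlᵢ = 8 ⇒ even  ✓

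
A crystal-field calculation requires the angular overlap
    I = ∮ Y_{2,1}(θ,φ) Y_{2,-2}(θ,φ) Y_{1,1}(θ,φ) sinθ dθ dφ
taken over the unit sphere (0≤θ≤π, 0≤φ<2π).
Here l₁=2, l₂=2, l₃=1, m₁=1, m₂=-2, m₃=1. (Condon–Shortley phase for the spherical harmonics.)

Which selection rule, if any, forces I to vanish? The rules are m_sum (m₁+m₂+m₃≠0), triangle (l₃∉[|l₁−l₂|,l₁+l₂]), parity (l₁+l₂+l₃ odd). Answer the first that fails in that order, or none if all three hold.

azimuthal sum: 1 − 2 + 1 = 0  ✓
0 ≤ 1 ≤ 4 (triangle on l)  ✓
L = 2 + 2 + 1 = 5 (odd)  ✗

parity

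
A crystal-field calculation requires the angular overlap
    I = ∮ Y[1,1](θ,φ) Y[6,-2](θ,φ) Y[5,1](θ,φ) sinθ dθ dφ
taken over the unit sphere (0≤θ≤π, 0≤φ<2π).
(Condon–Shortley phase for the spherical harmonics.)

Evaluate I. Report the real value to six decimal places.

Checks pass: Σm=0; 12 even; l₃=5∈[5,7].
(2·1+1)(2·6+1)(2·5+1) = 429
Δ: 2! 0! 10! / 13! → 1/858
sum: t=1:−1/14400 = -1/14400
3j²(1 6 5; 0 0 0) = Δ·Π!·Σ² = 6/143  (sign +1)
sum: t=0:+1/34560 = 1/34560
3j²(1 6 5; 1 -2 1) = Δ·Π!·Σ² = 14/429  (sign +1)
combine: 4πI² = 429·6/143·14/429 = 84/143
take √, sign +1: I = 0.21620548

0.216205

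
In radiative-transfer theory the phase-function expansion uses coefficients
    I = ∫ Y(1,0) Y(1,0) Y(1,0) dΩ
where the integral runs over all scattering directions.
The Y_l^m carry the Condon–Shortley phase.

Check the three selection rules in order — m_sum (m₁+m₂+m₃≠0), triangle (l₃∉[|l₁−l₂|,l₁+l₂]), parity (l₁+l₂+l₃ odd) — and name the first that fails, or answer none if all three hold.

azimuthal sum: 0 + 0 + 0 = 0  ✓
0 ≤ 1 ≤ 2 (triangle on l)  ✓
L = 1 + 1 + 1 = 3 (odd)  ✗

parity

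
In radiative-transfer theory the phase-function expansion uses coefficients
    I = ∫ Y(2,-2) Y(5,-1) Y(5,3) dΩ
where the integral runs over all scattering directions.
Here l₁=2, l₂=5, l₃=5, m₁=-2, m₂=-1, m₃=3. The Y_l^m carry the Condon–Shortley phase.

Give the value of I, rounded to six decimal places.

0.171169

Checks pass: Σm=0; 12 even; l₃=5∈[3,7].
(2·2+1)(2·5+1)(2·5+1) = 605
Δ: 2! 2! 8! / 13! → 1/38610
sum: t=0:+1/2880 t=1:−1/576 t=2:+1/2880 = -1/960
3j²(2 5 5; 0 0 0) = Δ·Π!·Σ² = 10/429  (sign +1)
sum: t=2:+1/5760 = 1/5760
3j²(2 5 5; -2 -1 3) = Δ·Π!·Σ² = 56/2145  (sign +1)
combine: 4πI² = 605·10/429·56/2145 = 560/1521
take √, sign +1: I = 0.17116875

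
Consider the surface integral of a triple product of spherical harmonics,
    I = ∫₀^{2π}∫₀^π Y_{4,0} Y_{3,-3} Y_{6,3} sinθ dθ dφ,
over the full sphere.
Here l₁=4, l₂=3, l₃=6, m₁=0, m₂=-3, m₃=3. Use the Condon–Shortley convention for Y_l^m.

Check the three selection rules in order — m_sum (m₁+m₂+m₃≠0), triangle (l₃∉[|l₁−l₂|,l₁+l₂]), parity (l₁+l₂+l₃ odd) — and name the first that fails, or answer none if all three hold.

Σmᵢ = 0  ✓
l₃∈[|l₁−l₂|,l₁+l₂]=[1,7], have l₃=6  ✓
Σlᵢ = 13 ⇒ odd  ✗

parity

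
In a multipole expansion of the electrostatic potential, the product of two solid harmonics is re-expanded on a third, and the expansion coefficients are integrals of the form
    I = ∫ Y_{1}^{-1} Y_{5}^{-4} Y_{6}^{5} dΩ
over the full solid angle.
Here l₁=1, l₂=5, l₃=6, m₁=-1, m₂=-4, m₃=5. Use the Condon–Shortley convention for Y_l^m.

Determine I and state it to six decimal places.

Rules hold: Σm=0, L=12 even, 4≤6≤6.
N = 3·11·13 = 429
Δ = 0!·2!·10!/13! = 1/858
Racah Σ t=0..0: t=0:+1/14400 = 1/14400
⇒ 3j(1 5 6; 0 0 0)² = 6/143, sgn +1
Racah Σ t=0..0: t=0:+1/725760 = 1/725760
⇒ 3j(1 5 6; -1 -4 5)² = 5/78, sgn -1
4πI² = N·(3j₀)²·(3jₘ)² = 15/13
I = -1·√(1.15385/4π) = -0.30301841

-0.303018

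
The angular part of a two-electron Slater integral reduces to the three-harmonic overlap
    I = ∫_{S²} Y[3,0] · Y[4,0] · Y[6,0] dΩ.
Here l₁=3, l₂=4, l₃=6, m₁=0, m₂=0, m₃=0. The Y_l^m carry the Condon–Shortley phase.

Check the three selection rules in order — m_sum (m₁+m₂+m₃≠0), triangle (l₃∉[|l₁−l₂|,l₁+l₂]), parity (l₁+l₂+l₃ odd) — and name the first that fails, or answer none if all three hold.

azimuthal sum: 0 + 0 + 0 = 0  ✓
1 ≤ 6 ≤ 7 (triangle on l)  ✓
L = 3 + 4 + 6 = 13 (odd)  ✗

parity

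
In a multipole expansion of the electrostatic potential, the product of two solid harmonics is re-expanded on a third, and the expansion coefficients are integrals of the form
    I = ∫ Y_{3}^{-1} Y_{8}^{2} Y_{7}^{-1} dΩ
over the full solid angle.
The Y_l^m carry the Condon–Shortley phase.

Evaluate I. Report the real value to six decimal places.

0.115043

m-sum 0 ✓  L=18 even ✓  5≤7≤11 ✓
Π(2lᵢ+1) = 7×17×15 = 1785
triangle coeff Δ(3,8,7) = 1/5290740
Σ_t [1,3]: t=1:−1/7257600 t=2:+1/2073600 t=3:−1/7257600 = 1/4838400
(3j)²=252/20995 [(3 8 7; 0 0 0)], sign=-1
Σ_t [2,4]: t=2:+1/7741440 t=3:−1/3628800 t=4:+1/24883200 = -37/348364800
(3j)²=1369/176358 [(3 8 7; -1 2 -1)], sign=-1
⇒ 4πI² = 172494/1037153
I = (+1)√(172494/1037153/(4π)) = 0.11504312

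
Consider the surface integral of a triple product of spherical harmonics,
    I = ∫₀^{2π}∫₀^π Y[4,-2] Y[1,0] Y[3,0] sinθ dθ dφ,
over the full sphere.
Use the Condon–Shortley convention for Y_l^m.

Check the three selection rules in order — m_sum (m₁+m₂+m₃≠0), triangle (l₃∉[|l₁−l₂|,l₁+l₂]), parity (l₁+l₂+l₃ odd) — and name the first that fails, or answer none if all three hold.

azimuthal sum: -2 + 0 + 0 = -2  ✗
3 ≤ 3 ≤ 5 (triangle on l)
L = 4 + 1 + 3 = 8 (even)

m_sum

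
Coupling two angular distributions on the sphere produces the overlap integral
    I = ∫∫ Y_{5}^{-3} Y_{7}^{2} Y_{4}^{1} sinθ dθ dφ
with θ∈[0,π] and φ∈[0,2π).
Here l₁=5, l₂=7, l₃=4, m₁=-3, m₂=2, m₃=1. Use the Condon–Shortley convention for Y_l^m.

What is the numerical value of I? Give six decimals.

Checks pass: Σm=0; 16 even; l₃=4∈[2,12].
(2·5+1)(2·7+1)(2·4+1) = 1485
Δ: 8! 2! 6! / 17! → 1/6126120
sum: t=3:−1/69120 t=4:+1/20736 t=5:−1/69120 = 1/51840
3j²(5 7 4; 0 0 0) = Δ·Π!·Σ² = 280/21879  (sign +1)
sum: t=6:+1/103680 t=7:−1/241920 t=8:+1/9676800 = 163/29030400
3j²(5 7 4; -3 2 1) = Δ·Π!·Σ² = 26569/2042040  (sign -1)
combine: 4πI² = 1485·280/21879·26569/2042040 = 132845/537251
take √, sign -1: I = -0.14027461

-0.140275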